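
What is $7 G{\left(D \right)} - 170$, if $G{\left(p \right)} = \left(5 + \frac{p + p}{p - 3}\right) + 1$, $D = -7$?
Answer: $- \frac{591}{5} \approx -118.2$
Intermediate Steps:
$G{\left(p \right)} = 6 + \frac{2 p}{-3 + p}$ ($G{\left(p \right)} = \left(5 + \frac{2 p}{-3 + p}\right) + 1 = 6 + \frac{2 p}{-3 + p}$)
$7 G{\left(D \right)} - 170 = 7 \frac{2 \left(-9 + 4 \left(-7\right)\right)}{-3 - 7} - 170 = 7 \frac{2 \left(-9 - 28\right)}{-10} - 170 = 7 \cdot 2 \left(- \frac{1}{10}\right) \left(-37\right) - 170 = 7 \cdot \frac{37}{5} - 170 = \frac{259}{5} - 170 = - \frac{591}{5}$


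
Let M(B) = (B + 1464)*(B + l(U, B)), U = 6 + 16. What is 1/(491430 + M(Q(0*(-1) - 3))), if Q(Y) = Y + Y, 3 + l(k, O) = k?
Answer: 1/510384 ≈ 1.9593e-6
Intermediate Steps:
U = 22
l(k, O) = -3 + k
Q(Y) = 2*Y
M(B) = (19 + B)*(1464 + B) (M(B) = (B + 1464)*(B + (-3 + 22)) = (1464 + B)*(B + 19) = (1464 + B)*(19 + B) = (19 + B)*(1464 + B))
1/(491430 + M(Q(0*(-1) - 3))) = 1/(491430 + (27816 + (2*(0*(-1) - 3))² + 1483*(2*(0*(-1) - 3)))) = 1/(491430 + (27816 + (2*(0 - 3))² + 1483*(2*(0 - 3)))) = 1/(491430 + (27816 + (2*(-3))² + 1483*(2*(-3)))) = 1/(491430 + (27816 + (-6)² + 1483*(-6))) = 1/(491430 + (27816 + 36 - 8898)) = 1/(491430 + 18954) = 1/510384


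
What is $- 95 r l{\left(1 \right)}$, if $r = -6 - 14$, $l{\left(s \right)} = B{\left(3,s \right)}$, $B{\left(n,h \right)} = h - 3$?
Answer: $-3800$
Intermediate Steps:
$B{\left(n,h \right)} = -3 + h$
$l{\left(s \right)} = -3 + s$
$r = -20$ ($r = -6 - 14 = -20$)
$- 95 r l{\left(1 \right)} = \left(-95\right) \left(-20\right) \left(-3 + 1\right) = 1900 \left(-2\right) = -3800$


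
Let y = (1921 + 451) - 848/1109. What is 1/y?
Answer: 1109/2629700 ≈ 0.00042172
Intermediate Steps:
y = 2629700/1109 (y = 2372 - 848*1/1109 = 2372 - 848/1109 = 2629700/1109 ≈ 2371.2)
1/y = 1/(2629700/1109) = 1109/2629700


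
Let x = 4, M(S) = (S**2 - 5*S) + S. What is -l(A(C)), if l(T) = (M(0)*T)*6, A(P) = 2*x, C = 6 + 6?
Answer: 0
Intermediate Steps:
M(S) = S**2 - 4*S
C = 12
A(P) = 8 (A(P) = 2*4 = 8)
l(T) = 0 (l(T) = ((0*(-4 + 0))*T)*6 = ((0*(-4))*T)*6 = (0*T)*6 = 0*6 = 0)
-l(A(C)) = -1*0 = 0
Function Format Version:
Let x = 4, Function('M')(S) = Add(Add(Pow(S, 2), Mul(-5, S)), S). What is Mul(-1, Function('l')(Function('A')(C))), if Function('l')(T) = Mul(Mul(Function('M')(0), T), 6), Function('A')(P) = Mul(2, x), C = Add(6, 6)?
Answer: 0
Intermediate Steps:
Function('M')(S) = Add(Pow(S, 2), Mul(-4, S))
C = 12
Function('A')(P) = 8 (Function('A')(P) = Mul(2, 4) = 8)
Function('l')(T) = 0 (Function('l')(T) = Mul(Mul(Mul(0, Add(-4, 0)), T), 6) = Mul(Mul(Mul(0, -4), T), 6) = Mul(Mul(0, T), 6) = Mul(0, 6) = 0)
Mul(-1, Function('l')(Function('A')(C))) = Mul(-1, 0) = 0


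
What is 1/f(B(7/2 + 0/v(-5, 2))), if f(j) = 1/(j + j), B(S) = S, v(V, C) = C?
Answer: 7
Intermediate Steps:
f(j) = 1/(2*j)
1/f(B(7/2 + 0/v(-5, 2))) = 1/(1/(2*(7/2 + 0/2))) = 1/(1/(2*(7*(½) + 0*(½)))) = 1/(1/(2*(7/2 + 0))) = 1/(1/(2*(7/2))) = 1/((½)*(2/7)) = 1/(⅐) = 7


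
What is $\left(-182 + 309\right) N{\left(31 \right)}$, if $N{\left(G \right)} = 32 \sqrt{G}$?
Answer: $4064 \sqrt{31} \approx 22627.0$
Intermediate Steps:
$\left(-182 + 309\right) N{\left(31 \right)} = \left(-182 + 309\right) 32 \sqrt{31} = 127 \cdot 32 \sqrt{31} = 4064 \sqrt{31}$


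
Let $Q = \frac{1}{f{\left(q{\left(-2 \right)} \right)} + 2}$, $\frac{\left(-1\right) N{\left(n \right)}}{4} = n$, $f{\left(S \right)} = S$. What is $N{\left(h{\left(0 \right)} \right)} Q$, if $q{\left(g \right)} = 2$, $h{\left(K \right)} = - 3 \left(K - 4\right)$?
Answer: $-12$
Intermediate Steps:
$h{\left(K \right)} = 12 - 3 K$ ($h{\left(K \right)} = - 3 \left(K - 4\right) = - 3 \left(-4 + K\right) = 12 - 3 K$)
$N{\left(n \right)} = - 4 n$
$Q = \frac{1}{4}$ ($Q = \frac{1}{2 + 2} = \frac{1}{4} \approx 0.25$)
$N{\left(h{\left(0 \right)} \right)} Q = - 4 \left(12 - 0\right) \frac{1}{4} = - 4 \left(12 + 0\right) \frac{1}{4} = \left(-4\right) 12 \cdot \frac{1}{4} = \left(-48\right) \frac{1}{4} = -12$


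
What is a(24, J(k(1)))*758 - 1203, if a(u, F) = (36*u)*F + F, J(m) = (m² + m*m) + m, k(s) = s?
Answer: 1965807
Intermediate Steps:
J(m) = m + 2*m² (J(m) = (m² + m²) + m = 2*m² + m = m + 2*m²)
a(u, F) = F + 36*F*u (a(u, F) = 36*F*u + F = F + 36*F*u)
a(24, J(k(1)))*758 - 1203 = ((1*(1 + 2*1))*(1 + 36*24))*758 - 1203 = ((1*(1 + 2))*(1 + 864))*758 - 1203 = ((1*3)*865)*758 - 1203 = (3*865)*758 - 1203 = 2595*758 - 1203 = 1967010 - 1203 = 1965807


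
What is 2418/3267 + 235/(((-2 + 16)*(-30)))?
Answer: 5507/30492 ≈ 0.18060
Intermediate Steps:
2418/3267 + 235/(((-2 + 16)*(-30))) = 2418*(1/3267) + 235/((14*(-30))) = 806/1089 + 235/(-420) = 806/1089 + 235*(-1/420) = 806/1089 - 47/84 = 5507/30492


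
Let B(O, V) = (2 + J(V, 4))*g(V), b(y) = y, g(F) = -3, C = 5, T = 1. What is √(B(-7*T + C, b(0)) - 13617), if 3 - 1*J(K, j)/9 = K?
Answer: 2*I*√3426 ≈ 117.06*I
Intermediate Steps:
J(K, j) = 27 - 9*K
B(O, V) = -87 + 27*V (B(O, V) = (2 + (27 - 9*V))*(-3) = (29 - 9*V)*(-3) = -87 + 27*V)
√(B(-7*T + C, b(0)) - 13617) = √((-87 + 27*0) - 13617) = √((-87 + 0) - 13617) = √(-87 - 13617) = √(-13704) = 2*I*√3426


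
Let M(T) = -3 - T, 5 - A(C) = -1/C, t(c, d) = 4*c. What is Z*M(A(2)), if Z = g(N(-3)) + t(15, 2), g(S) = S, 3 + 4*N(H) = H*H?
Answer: -2091/4 ≈ -522.75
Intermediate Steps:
N(H) = -¾ + H²/4 (N(H) = -¾ + (H*H)/4 = -¾ + H²/4)
A(C) = 5 + 1/C (A(C) = 5 - (-1)/C = 5 + 1/C)
Z = 123/2 (Z = (-¾ + (¼)*(-3)²) + 4*15 = (-¾ + (¼)*9) + 60 = (-¾ + 9/4) + 60 = 3/2 + 60 = 123/2 ≈ 61.500)
Z*M(A(2)) = 123*(-3 - (5 + 1/2))/2 = 123*(-3 - (5 + ½))/2 = 123*(-3 - 1*11/2)/2 = 123*(-3 - 11/2)/2 = (123/2)*(-17/2) = -2091/4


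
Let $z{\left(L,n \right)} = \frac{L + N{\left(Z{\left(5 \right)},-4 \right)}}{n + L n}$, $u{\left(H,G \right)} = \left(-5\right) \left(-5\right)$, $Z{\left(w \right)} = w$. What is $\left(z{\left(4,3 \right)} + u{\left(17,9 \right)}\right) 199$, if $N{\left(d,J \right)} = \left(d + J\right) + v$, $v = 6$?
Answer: $\frac{76814}{15} \approx 5120.9$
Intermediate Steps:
$u{\left(H,G \right)} = 25$
$N{\left(d,J \right)} = 6 + J + d$ ($N{\left(d,J \right)} = \left(d + J\right) + 6 = \left(J + d\right) + 6 = 6 + J + d$)
$z{\left(L,n \right)} = \frac{7 + L}{n + L n}$ ($z{\left(L,n \right)} = \frac{L + \left(6 - 4 + 5\right)}{n + L n} = \frac{L + 7}{n + L n} = \frac{7 + L}{n + L n}$)
$\left(z{\left(4,3 \right)} + u{\left(17,9 \right)}\right) 199 = \left(\frac{7 + 4}{3 \left(1 + 4\right)} + 25\right) 199 = \left(\frac{1}{3} \cdot \frac{1}{5} \cdot 11 + 25\right) 199 = \left(\frac{11}{15} + 25\right) 199 = \frac{386}{15} \cdot 199 = \frac{76814}{15}$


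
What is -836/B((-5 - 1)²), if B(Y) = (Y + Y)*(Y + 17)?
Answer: -209/954 ≈ -0.21908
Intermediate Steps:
B(Y) = 2*Y*(17 + Y) (B(Y) = (2*Y)*(17 + Y) = 2*Y*(17 + Y))
-836/B((-5 - 1)²) = -836*1/(2*(-5 - 1)²*(17 + (-5 - 1)²)) = -836*1/(72*(17 + (-6)²)) = -836*1/(72*(17 + 36)) = -836/(2*36*53) = -836/3816 = -836*1/3816 = -209/954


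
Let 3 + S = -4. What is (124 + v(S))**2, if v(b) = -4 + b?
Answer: 12769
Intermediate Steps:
S = -7 (S = -3 - 4 = -7)
(124 + v(S))**2 = (124 + (-4 - 7))**2 = (124 - 11)**2 = 113**2 = 12769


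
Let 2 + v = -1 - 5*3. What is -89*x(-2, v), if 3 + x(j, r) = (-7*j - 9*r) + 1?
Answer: -15486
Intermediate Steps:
v = -18 (v = -2 + (-1 - 5*3) = -2 + (-1 - 15) = -2 - 16 = -18)
x(j, r) = -2 - 9*r - 7*j (x(j, r) = -3 + ((-7*j - 9*r) + 1) = -3 + ((-9*r - 7*j) + 1) = -3 + (1 - 9*r - 7*j) = -2 - 9*r - 7*j)
-89*x(-2, v) = -89*(-2 - 9*(-18) - 7*(-2)) = -89*(-2 + 162 + 14) = -89*174 = -15486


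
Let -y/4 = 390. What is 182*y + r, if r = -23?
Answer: -283943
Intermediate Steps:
y = -1560 (y = -4*390 = -1560)
182*y + r = 182*(-1560) - 23 = -283920 - 23 = -283943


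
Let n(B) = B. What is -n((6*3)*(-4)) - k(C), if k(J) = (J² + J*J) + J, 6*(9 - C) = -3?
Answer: -118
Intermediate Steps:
C = 19/2 (C = 9 - ⅙*(-3) = 9 + ½ = 19/2 ≈ 9.5000)
k(J) = J + 2*J² (k(J) = (J² + J²) + J = 2*J² + J = J + 2*J²)
-n((6*3)*(-4)) - k(C) = -6*3*(-4) - 19*(1 + 2*(19/2))/2 = -18*(-4) - 19*(1 + 19)/2 = -1*(-72) - 19*20/2 = 72 - 1*190 = 72 - 190 = -118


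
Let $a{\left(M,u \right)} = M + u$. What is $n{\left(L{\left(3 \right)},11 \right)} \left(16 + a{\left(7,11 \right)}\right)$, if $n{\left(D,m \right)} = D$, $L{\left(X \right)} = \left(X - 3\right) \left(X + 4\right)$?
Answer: $0$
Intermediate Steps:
$L{\left(X \right)} = \left(-3 + X\right) \left(4 + X\right)$
$n{\left(L{\left(3 \right)},11 \right)} \left(16 + a{\left(7,11 \right)}\right) = \left(-12 + 3 + 3^{2}\right) \left(16 + \left(7 + 11\right)\right) = \left(-12 + 3 + 9\right) \left(16 + 18\right) = 0 \cdot 34 = 0$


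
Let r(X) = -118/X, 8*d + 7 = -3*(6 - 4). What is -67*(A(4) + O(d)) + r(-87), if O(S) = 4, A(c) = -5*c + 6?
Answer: 58408/87 ≈ 671.36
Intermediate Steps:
d = -13/8 (d = -7/8 + (-3*(6 - 4))/8 = -7/8 + (-3*2)/8 = -7/8 + (1/8)*(-6) = -7/8 - 3/4 = -13/8 ≈ -1.6250)
A(c) = 6 - 5*c
-67*(A(4) + O(d)) + r(-87) = -67*((6 - 5*4) + 4) - 118/(-87) = -67*((6 - 20) + 4) - 118*(-1/87) = -67*(-14 + 4) + 118/87 = -67*(-10) + 118/87 = 670 + 118/87 = 58408/87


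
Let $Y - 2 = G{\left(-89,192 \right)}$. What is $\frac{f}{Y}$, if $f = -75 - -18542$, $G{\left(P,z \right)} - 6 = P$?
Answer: $- \frac{18467}{81} \approx -227.99$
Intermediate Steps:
$G{\left(P,z \right)} = 6 + P$
$Y = -81$ ($Y = 2 + \left(6 - 89\right) = 2 - 83 = -81$)
$f = 18467$ ($f = -75 + 18542 = 18467$)
$\frac{f}{Y} = \frac{18467}{-81} = 18467 \left(- \frac{1}{81}\right) = - \frac{18467}{81}$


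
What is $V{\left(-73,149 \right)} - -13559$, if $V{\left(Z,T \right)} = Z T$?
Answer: $2682$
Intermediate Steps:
$V{\left(Z,T \right)} = T Z$
$V{\left(-73,149 \right)} - -13559 = 149 \left(-73\right) - -13559 = -10877 + 13559 = 2682$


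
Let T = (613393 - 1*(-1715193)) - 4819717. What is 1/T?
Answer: -1/2491131 ≈ -4.0142e-7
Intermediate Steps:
T = -2491131 (T = (613393 + 1715193) - 4819717 = 2328586 - 4819717 = -2491131)
1/T = 1/(-2491131) = -1/2491131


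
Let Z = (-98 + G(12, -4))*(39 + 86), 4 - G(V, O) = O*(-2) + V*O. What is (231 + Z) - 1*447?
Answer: -6966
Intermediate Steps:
G(V, O) = 4 + 2*O - O*V (G(V, O) = 4 - (O*(-2) + V*O) = 4 - (-2*O + O*V) = 4 + (2*O - O*V) = 4 + 2*O - O*V)
Z = -6750 (Z = (-98 + (4 + 2*(-4) - 1*(-4)*12))*(39 + 86) = (-98 + (4 - 8 + 48))*125 = (-98 + 44)*125 = -54*125 = -6750)
(231 + Z) - 1*447 = (231 - 6750) - 1*447 = -6519 - 447 = -6966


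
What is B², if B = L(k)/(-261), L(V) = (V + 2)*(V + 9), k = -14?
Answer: 400/7569 ≈ 0.052847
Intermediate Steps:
L(V) = (2 + V)*(9 + V)
B = -20/87 (B = (18 + (-14)² + 11*(-14))/(-261) = (18 + 196 - 154)*(-1/261) = 60*(-1/261) = -20/87 ≈ -0.22989)
B² = (-20/87)² = 400/7569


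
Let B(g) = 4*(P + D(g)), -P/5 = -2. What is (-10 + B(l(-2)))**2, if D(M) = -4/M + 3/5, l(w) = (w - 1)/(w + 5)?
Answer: 58564/25 ≈ 2342.6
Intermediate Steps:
P = 10 (P = -5*(-2) = 10)
l(w) = (-1 + w)/(5 + w)
D(M) = 3/5 - 4/M (D(M) = -4/M + 3*(1/5) = -4/M + 3/5 = 3/5 - 4/M)
B(g) = 212/5 - 16/g (B(g) = 4*(10 + (3/5 - 4/g)) = 4*(53/5 - 4/g) = 212/5 - 16/g)
(-10 + B(l(-2)))**2 = (-10 + (212/5 - 16*(5 - 2)/(-1 - 2)))**2 = (-10 + (212/5 - 16/(-3/3)))**2 = (-10 + (212/5 - 16/((1/3)*(-3))))**2 = (-10 + (212/5 - 16/(-1)))**2 = (-10 + (212/5 - 16*(-1)))**2 = (-10 + (212/5 + 16))**2 = (-10 + 292/5)**2 = (242/5)**2 = 58564/25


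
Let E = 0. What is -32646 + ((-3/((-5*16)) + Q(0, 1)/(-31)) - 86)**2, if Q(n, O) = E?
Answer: -161641271/6400 ≈ -25256.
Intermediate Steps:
Q(n, O) = 0
-32646 + ((-3/((-5*16)) + Q(0, 1)/(-31)) - 86)**2 = -32646 + ((-3/((-5*16)) + 0/(-31)) - 86)**2 = -32646 + ((-3/(-80) + 0*(-1/31)) - 86)**2 = -32646 + ((-3*(-1/80) + 0) - 86)**2 = -32646 + ((3/80 + 0) - 86)**2 = -32646 + (3/80 - 86)**2 = -32646 + (-6877/80)**2 = -32646 + 47293129/6400 = -161641271/6400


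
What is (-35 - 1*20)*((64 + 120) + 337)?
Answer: -28655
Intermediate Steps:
(-35 - 1*20)*((64 + 120) + 337) = (-35 - 20)*(184 + 337) = -55*521 = -28655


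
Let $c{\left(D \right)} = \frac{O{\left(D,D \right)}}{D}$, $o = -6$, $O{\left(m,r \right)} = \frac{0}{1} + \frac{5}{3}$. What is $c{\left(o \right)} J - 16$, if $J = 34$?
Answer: $- \frac{229}{9} \approx -25.444$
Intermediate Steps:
$O{\left(m,r \right)} = \frac{5}{3}$ ($O{\left(m,r \right)} = 0 \cdot 1 + 5 \cdot \frac{1}{3} = 0 + \frac{5}{3} = \frac{5}{3}$)
$c{\left(D \right)} = \frac{5}{3 D}$
$c{\left(o \right)} J - 16 = \frac{5}{3 \left(-6\right)} 34 - 16 = \frac{5}{3} \left(- \frac{1}{6}\right) 34 - 16 = \left(- \frac{5}{18}\right) 34 - 16 = - \frac{85}{9} - 16 = - \frac{229}{9}$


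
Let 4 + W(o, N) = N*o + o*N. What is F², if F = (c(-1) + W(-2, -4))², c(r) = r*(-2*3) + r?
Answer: 83521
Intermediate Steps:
W(o, N) = -4 + 2*N*o (W(o, N) = -4 + (N*o + o*N) = -4 + (N*o + N*o) = -4 + 2*N*o)
c(r) = -5*r (c(r) = r*(-6) + r = -6*r + r = -5*r)
F = 289 (F = (-5*(-1) + (-4 + 2*(-4)*(-2)))² = (5 + (-4 + 16))² = (5 + 12)² = 17² = 289)
F² = 289² = 83521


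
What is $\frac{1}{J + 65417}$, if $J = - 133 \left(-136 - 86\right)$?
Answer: $\frac{1}{94943} \approx 1.0533 \cdot 10^{-5}$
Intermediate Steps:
$J = 29526$ ($J = \left(-133\right) \left(-222\right) = 29526$)
$\frac{1}{J + 65417} = \frac{1}{29526 + 65417} = \frac{1}{94943}$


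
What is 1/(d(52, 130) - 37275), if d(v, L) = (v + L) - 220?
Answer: -1/37313 ≈ -2.6800e-5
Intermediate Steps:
d(v, L) = -220 + L + v (d(v, L) = (L + v) - 220 = -220 + L + v)
1/(d(52, 130) - 37275) = 1/((-220 + 130 + 52) - 37275) = 1/(-38 - 37275) = 1/(-37313) = -1/37313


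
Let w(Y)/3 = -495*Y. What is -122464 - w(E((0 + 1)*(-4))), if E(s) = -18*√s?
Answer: -122464 - 53460*I ≈ -1.2246e+5 - 53460.0*I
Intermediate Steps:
w(Y) = -1485*Y (w(Y) = 3*(-495*Y) = -1485*Y)
-122464 - w(E((0 + 1)*(-4))) = -122464 - (-1485)*(-18*2*I*√(0 + 1)) = -122464 - (-1485)*(-18*2*I) = -122464 - (-1485)*(-36*I) = -122464 - 53460*I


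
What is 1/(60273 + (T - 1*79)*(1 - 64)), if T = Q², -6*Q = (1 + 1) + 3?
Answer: 4/260825 ≈ 1.5336e-5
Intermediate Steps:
Q = -⅚ (Q = -((1 + 1) + 3)/6 = -(2 + 3)/6 = -⅙*5 = -⅚ ≈ -0.83333)
T = 25/36 (T = (-⅚)² = 25/36 ≈ 0.69444)
1/(60273 + (T - 1*79)*(1 - 64)) = 1/(60273 + (25/36 - 1*79)*(1 - 64)) = 1/(60273 + (25/36 - 79)*(-63)) = 1/(60273 - 2819/36*(-63)) = 1/(60273 + 19733/4) = 1/(260825/4) = 4/260825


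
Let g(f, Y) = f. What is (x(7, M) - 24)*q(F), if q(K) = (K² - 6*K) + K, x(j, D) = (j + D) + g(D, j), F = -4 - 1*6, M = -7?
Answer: -4650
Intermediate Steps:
F = -10 (F = -4 - 6 = -10)
x(j, D) = j + 2*D (x(j, D) = (j + D) + D = (D + j) + D = j + 2*D)
q(K) = K² - 5*K
(x(7, M) - 24)*q(F) = ((7 + 2*(-7)) - 24)*(-10*(-5 - 10)) = ((7 - 14) - 24)*(-10*(-15)) = (-7 - 24)*150 = -31*150 = -4650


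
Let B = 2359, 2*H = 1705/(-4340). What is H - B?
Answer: -132115/56 ≈ -2359.2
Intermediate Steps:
H = -11/56 (H = (1705/(-4340))/2 = (1705*(-1/4340))/2 = (1/2)*(-11/28) = -11/56 ≈ -0.19643)
H - B = -11/56 - 1*2359 = -11/56 - 2359 = -132115/56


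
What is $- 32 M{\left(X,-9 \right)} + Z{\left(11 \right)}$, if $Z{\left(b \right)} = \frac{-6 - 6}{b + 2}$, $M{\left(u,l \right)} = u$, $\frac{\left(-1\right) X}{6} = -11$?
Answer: $- \frac{27468}{13} \approx -2112.9$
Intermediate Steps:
$X = 66$ ($X = \left(-6\right) \left(-11\right) = 66$)
$Z{\left(b \right)} = - \frac{12}{2 + b}$
$- 32 M{\left(X,-9 \right)} + Z{\left(11 \right)} = \left(-32\right) 66 - \frac{12}{2 + 11} = -2112 - \frac{12}{13} = - \frac{27468}{13}$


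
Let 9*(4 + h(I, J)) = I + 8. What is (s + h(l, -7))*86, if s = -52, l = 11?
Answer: -41710/9 ≈ -4634.4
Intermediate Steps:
h(I, J) = -28/9 + I/9 (h(I, J) = -4 + (I + 8)/9 = -4 + (8 + I)/9 = -4 + (8/9 + I/9) = -28/9 + I/9)
(s + h(l, -7))*86 = (-52 + (-28/9 + (1/9)*11))*86 = (-52 + (-28/9 + 11/9))*86 = (-52 - 17/9)*86 = -485/9*86 = -41710/9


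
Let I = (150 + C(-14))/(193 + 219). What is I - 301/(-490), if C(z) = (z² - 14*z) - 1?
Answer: 27793/14420 ≈ 1.9274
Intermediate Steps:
C(z) = -1 + z² - 14*z
I = 541/412 (I = (150 + (-1 + (-14)² - 14*(-14)))/(193 + 219) = (150 + (-1 + 196 + 196))/412 = (150 + 391)*(1/412) = 541*(1/412) = 541/412 ≈ 1.3131)
I - 301/(-490) = 541/412 - 301/(-490) = 541/412 - 301*(-1/490) = 541/412 + 43/70 = 27793/14420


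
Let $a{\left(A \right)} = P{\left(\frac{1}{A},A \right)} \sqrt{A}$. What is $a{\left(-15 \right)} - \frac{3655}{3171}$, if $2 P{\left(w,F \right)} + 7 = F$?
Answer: $- \frac{3655}{3171} - 11 i \sqrt{15} \approx -1.1526 - 42.603 i$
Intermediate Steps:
$P{\left(w,F \right)} = - \frac{7}{2} + \frac{F}{2}$
$a{\left(A \right)} = \sqrt{A} \left(- \frac{7}{2} + \frac{A}{2}\right)$ ($a{\left(A \right)} = \left(- \frac{7}{2} + \frac{A}{2}\right) \sqrt{A} = \sqrt{A} \left(- \frac{7}{2} + \frac{A}{2}\right)$)
$a{\left(-15 \right)} - \frac{3655}{3171} = \frac{\sqrt{-15} \left(-7 - 15\right)}{2} - \frac{3655}{3171} = \frac{1}{2} i \sqrt{15} \left(-22\right) - \frac{3655}{3171} = - 11 i \sqrt{15} - \frac{3655}{3171} = - \frac{3655}{3171} - 11 i \sqrt{15}$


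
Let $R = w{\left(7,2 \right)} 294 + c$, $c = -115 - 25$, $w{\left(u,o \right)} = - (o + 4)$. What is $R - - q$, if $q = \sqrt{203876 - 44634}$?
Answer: $-1904 + \sqrt{159242} \approx -1504.9$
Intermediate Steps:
$w{\left(u,o \right)} = -4 - o$ ($w{\left(u,o \right)} = - (4 + o) = -4 - o$)
$c = -140$ ($c = -115 - 25 = -140$)
$q = \sqrt{159242} \approx 399.05$
$R = -1904$ ($R = \left(-4 - 2\right) 294 - 140 = \left(-6\right) 294 - 140 = -1764 - 140 = -1904$)
$R - - q = -1904 - - \sqrt{159242} = -1904 + \sqrt{159242}$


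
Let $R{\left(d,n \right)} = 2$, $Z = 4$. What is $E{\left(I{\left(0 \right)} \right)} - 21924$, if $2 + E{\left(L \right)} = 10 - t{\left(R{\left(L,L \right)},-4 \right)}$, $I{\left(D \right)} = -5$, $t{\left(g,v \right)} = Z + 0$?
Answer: $-21920$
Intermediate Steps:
$t{\left(g,v \right)} = 4$ ($t{\left(g,v \right)} = 4 + 0 = 4$)
$E{\left(L \right)} = 4$ ($E{\left(L \right)} = -2 + \left(10 - 4\right) = -2 + 6 = 4$)
$E{\left(I{\left(0 \right)} \right)} - 21924 = 4 - 21924 = -21920$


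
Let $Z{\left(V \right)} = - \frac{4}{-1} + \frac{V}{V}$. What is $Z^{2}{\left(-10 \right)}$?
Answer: $25$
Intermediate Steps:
$Z{\left(V \right)} = 5$ ($Z{\left(V \right)} = \left(-4\right) \left(-1\right) + 1 = 4 + 1 = 5$)
$Z^{2}{\left(-10 \right)} = 5^{2} = 25$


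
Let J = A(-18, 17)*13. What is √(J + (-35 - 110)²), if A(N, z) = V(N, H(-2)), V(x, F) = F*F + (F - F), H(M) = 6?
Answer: √21493 ≈ 146.60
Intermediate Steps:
V(x, F) = F² (V(x, F) = F² + 0 = F²)
A(N, z) = 36 (A(N, z) = 6² = 36)
J = 468 (J = 36*13 = 468)
√(J + (-35 - 110)²) = √(468 + (-35 - 110)²) = √(468 + (-145)²) = √(468 + 21025) = √21493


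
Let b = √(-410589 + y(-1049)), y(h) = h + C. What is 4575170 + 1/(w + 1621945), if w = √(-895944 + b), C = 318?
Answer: 4575170 + 1/(1621945 + √(-895944 + 2*I*√102830)) ≈ 4.5752e+6 - 3.5981e-10*I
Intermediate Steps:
y(h) = 318 + h (y(h) = h + 318 = 318 + h)
b = 2*I*√102830 (b = √(-410589 + (318 - 1049)) = √(-410589 - 731) = √(-411320) = 2*I*√102830 ≈ 641.34*I)
w = √(-895944 + 2*I*√102830) ≈ 0.339 + 946.54*I
4575170 + 1/(w + 1621945) = 4575170 + 1/(√(-895944 + 2*I*√102830) + 1621945) = 4575170 + 1/(1621945 + √(-895944 + 2*I*√102830))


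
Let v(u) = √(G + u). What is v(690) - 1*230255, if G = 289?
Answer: -230255 + √979 ≈ -2.3022e+5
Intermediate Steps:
v(u) = √(289 + u)
v(690) - 1*230255 = √(289 + 690) - 1*230255 = √979 - 230255 = -230255 + √979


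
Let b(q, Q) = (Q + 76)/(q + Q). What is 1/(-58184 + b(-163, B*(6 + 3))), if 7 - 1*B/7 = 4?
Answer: -26/1512519 ≈ -1.7190e-5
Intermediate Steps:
B = 21 (B = 49 - 7*4 = 49 - 28 = 21)
b(q, Q) = (76 + Q)/(Q + q)
1/(-58184 + b(-163, B*(6 + 3))) = 1/(-58184 + (76 + 21*(6 + 3))/(21*(6 + 3) - 163)) = 1/(-58184 + (76 + 21*9)/(21*9 - 163)) = 1/(-58184 + (76 + 189)/(189 - 163)) = 1/(-58184 + 265/26) = 1/(-1512519/26) = -26/1512519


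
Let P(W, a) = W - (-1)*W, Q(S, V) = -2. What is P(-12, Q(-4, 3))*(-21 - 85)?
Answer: 2544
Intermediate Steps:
P(W, a) = 2*W (P(W, a) = W + W = 2*W)
P(-12, Q(-4, 3))*(-21 - 85) = (2*(-12))*(-21 - 85) = -24*(-106) = 2544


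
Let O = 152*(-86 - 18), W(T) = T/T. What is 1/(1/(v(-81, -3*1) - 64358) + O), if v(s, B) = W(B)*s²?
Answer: -57797/913654977 ≈ -6.3259e-5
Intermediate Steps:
W(T) = 1
v(s, B) = s² (v(s, B) = 1*s² = s²)
O = -15808 (O = 152*(-104) = -15808)
1/(1/(v(-81, -3*1) - 64358) + O) = 1/(1/((-81)² - 64358) - 15808) = 1/(1/(6561 - 64358) - 15808) = 1/(1/(-57797) - 15808) = 1/(-1/57797 - 15808) = 1/(-913654977/57797) = -57797/913654977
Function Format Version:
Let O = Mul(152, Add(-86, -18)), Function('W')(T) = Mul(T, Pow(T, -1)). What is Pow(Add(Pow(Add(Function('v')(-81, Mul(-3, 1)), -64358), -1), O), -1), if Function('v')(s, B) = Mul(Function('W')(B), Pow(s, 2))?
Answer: Rational(-57797, 913654977) ≈ -6.3259e-5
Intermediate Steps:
Function('W')(T) = 1
Function('v')(s, B) = Pow(s, 2) (Function('v')(s, B) = Mul(1, Pow(s, 2)) = Pow(s, 2))
O = -15808 (O = Mul(152, -104) = -15808)
Pow(Add(Pow(Add(Function('v')(-81, Mul(-3, 1)), -64358), -1), O), -1) = Pow(Add(Pow(Add(Pow(-81, 2), -64358), -1), -15808), -1) = Pow(Add(Pow(Add(6561, -64358), -1), -15808), -1) = Pow(Add(Pow(-57797, -1), -15808), -1) = Pow(Add(Rational(-1, 57797), -15808), -1) = Pow(Rational(-913654977, 57797), -1) = Rational(-57797, 913654977)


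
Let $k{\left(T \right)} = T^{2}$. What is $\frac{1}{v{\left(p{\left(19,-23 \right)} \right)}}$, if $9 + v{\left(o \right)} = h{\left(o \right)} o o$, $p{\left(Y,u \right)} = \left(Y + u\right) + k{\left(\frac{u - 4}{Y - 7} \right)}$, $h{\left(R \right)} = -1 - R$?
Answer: $- \frac{4096}{46401} \approx -0.088274$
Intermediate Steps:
$p{\left(Y,u \right)} = Y + u + \frac{\left(-4 + u\right)^{2}}{\left(-7 + Y\right)^{2}}$ ($p{\left(Y,u \right)} = \left(Y + u\right) + \left(\frac{u - 4}{Y - 7}\right)^{2} = \left(Y + u\right) + \left(\frac{-4 + u}{-7 + Y}\right)^{2} = \left(Y + u\right) + \frac{\left(-4 + u\right)^{2}}{\left(-7 + Y\right)^{2}} = Y + u + \frac{\left(-4 + u\right)^{2}}{\left(-7 + Y\right)^{2}}$)
$v{\left(o \right)} = -9 + o^{2} \left(-1 - o\right)$ ($v{\left(o \right)} = -9 + \left(-1 - o\right) o o = -9 + o \left(-1 - o\right) o = -9 + o^{2} \left(-1 - o\right)$)
$\frac{1}{v{\left(p{\left(19,-23 \right)} \right)}} = \frac{1}{-9 - \left(19 - 23 + \frac{\left(-4 - 23\right)^{2}}{\left(-7 + 19\right)^{2}}\right)^{2} \left(1 + \left(19 - 23 + \frac{\left(-4 - 23\right)^{2}}{\left(-7 + 19\right)^{2}}\right)\right)} = \frac{1}{-9 - \left(19 - 23 + \frac{\left(-27\right)^{2}}{144}\right)^{2} \left(1 + \left(19 - 23 + \frac{\left(-27\right)^{2}}{144}\right)\right)} = \frac{1}{-9 - \left(19 - 23 + \frac{1}{144} \cdot 729\right)^{2} \left(1 + \left(19 - 23 + \frac{1}{144} \cdot 729\right)\right)} = \frac{1}{-9 - \left(19 - 23 + \frac{81}{16}\right)^{2} \left(1 + \left(19 - 23 + \frac{81}{16}\right)\right)} = \frac{1}{-9 - \left(\frac{17}{16}\right)^{2} \left(1 + \frac{17}{16}\right)} = \frac{1}{-9 - \frac{289}{256} \cdot \frac{33}{16}} = \frac{1}{-9 - \frac{9537}{4096}} = \frac{1}{- \frac{46401}{4096}} = - \frac{4096}{46401}$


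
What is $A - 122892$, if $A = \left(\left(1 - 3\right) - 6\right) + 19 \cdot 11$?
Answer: $-122691$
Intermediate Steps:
$A = 201$ ($A = \left(-2 - 6\right) + 209 = -8 + 209 = 201$)
$A - 122892 = 201 - 122892 = -122691$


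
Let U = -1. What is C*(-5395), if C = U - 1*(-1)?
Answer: 0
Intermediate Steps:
C = 0 (C = -1 - 1*(-1) = -1 + 1 = 0)
C*(-5395) = 0*(-5395) = 0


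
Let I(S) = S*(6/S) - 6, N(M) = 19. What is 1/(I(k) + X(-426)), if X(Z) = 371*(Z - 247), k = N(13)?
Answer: -1/249683 ≈ -4.0051e-6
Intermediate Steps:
k = 19
X(Z) = -91637 + 371*Z (X(Z) = 371*(-247 + Z) = -91637 + 371*Z)
I(S) = 0 (I(S) = 6 - 6 = 0)
1/(I(k) + X(-426)) = 1/(0 + (-91637 + 371*(-426))) = 1/(0 + (-91637 - 158046)) = 1/(0 - 249683) = 1/(-249683) = -1/249683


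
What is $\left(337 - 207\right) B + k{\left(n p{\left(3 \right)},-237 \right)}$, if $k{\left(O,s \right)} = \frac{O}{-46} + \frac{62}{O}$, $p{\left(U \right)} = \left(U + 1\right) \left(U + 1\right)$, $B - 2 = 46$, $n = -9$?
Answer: $\frac{10337911}{1656} \approx 6242.7$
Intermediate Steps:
$B = 48$ ($B = 2 + 46 = 48$)
$p{\left(U \right)} = \left(1 + U\right)^{2}$ ($p{\left(U \right)} = \left(1 + U\right) \left(1 + U\right) = \left(1 + U\right)^{2}$)
$k{\left(O,s \right)} = \frac{62}{O} - \frac{O}{46}$ ($k{\left(O,s \right)} = O \left(- \frac{1}{46}\right) + \frac{62}{O} = - \frac{O}{46} + \frac{62}{O} = \frac{62}{O} - \frac{O}{46}$)
$\left(337 - 207\right) B + k{\left(n p{\left(3 \right)},-237 \right)} = \left(337 - 207\right) 48 - \left(- 62 \left(- \frac{1}{9 \left(1 + 3\right)^{2}}\right) + \frac{1}{46} \left(-9\right) \left(1 + 3\right)^{2}\right) = 130 \cdot 48 - \left(\frac{31}{72} + \frac{1}{46} \left(-9\right) 4^{2}\right) = 6240 - \left(\frac{31}{72} + \frac{1}{46} \left(-9\right) 16\right) = 6240 + \left(\frac{62}{-144} - - \frac{72}{23}\right) = 6240 + \left(62 \left(- \frac{1}{144}\right) + \frac{72}{23}\right) = 6240 + \left(- \frac{31}{72} + \frac{72}{23}\right) = 6240 + \frac{4471}{1656} = \frac{10337911}{1656}$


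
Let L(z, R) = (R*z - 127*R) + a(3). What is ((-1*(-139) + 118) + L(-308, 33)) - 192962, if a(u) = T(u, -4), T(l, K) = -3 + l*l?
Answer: -207054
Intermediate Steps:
T(l, K) = -3 + l**2
a(u) = -3 + u**2
L(z, R) = 6 - 127*R + R*z (L(z, R) = (R*z - 127*R) + (-3 + 3**2) = (-127*R + R*z) + (-3 + 9) = (-127*R + R*z) + 6 = 6 - 127*R + R*z)
((-1*(-139) + 118) + L(-308, 33)) - 192962 = ((-1*(-139) + 118) + (6 - 127*33 + 33*(-308))) - 192962 = ((139 + 118) + (6 - 4191 - 10164)) - 192962 = (257 - 14349) - 192962 = -14092 - 192962 = -207054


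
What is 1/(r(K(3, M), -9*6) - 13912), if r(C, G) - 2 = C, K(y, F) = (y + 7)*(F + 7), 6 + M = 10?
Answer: -1/13800 ≈ -7.2464e-5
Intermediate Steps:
M = 4 (M = -6 + 10 = 4)
K(y, F) = (7 + F)*(7 + y) (K(y, F) = (7 + y)*(7 + F) = (7 + F)*(7 + y))
r(C, G) = 2 + C
1/(r(K(3, M), -9*6) - 13912) = 1/((2 + (49 + 7*4 + 7*3 + 4*3)) - 13912) = 1/((2 + (49 + 28 + 21 + 12)) - 13912) = 1/((2 + 110) - 13912) = 1/(112 - 13912) = 1/(-13800) = -1/13800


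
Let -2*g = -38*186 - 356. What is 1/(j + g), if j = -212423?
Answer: -1/208711 ≈ -4.7913e-6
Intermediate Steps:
g = 3712 (g = -(-38*186 - 356)/2 = -(-7068 - 356)/2 = -½*(-7424) = 3712)
1/(j + g) = 1/(-212423 + 3712) = 1/(-208711) = -1/208711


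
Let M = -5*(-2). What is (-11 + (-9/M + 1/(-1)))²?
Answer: 16641/100 ≈ 166.41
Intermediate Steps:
M = 10
(-11 + (-9/M + 1/(-1)))² = (-11 + (-9/10 + 1/(-1)))² = (-11 + (-9*⅒ + 1*(-1)))² = (-11 + (-9/10 - 1))² = (-11 - 19/10)² = (-129/10)² = 16641/100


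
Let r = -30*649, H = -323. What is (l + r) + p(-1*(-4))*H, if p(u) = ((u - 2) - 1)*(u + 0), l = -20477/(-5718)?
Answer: -118696639/5718 ≈ -20758.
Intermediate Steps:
l = 20477/5718 (l = -20477*(-1/5718) = 20477/5718 ≈ 3.5811)
p(u) = u*(-3 + u) (p(u) = ((-2 + u) - 1)*u = (-3 + u)*u = u*(-3 + u))
r = -19470
(l + r) + p(-1*(-4))*H = (20477/5718 - 19470) + ((-1*(-4))*(-3 - 1*(-4)))*(-323) = -111308983/5718 + (4*(-3 + 4))*(-323) = -111308983/5718 + (4*1)*(-323) = -111308983/5718 + 4*(-323) = -111308983/5718 - 1292 = -118696639/5718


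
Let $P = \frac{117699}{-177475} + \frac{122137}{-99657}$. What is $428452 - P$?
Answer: $\frac{7577903720879218}{17686626075} \approx 4.2845 \cdot 10^{5}$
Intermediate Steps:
$P = - \frac{33405793318}{17686626075}$ ($P = 117699 \left(- \frac{1}{177475}\right) + 122137 \left(- \frac{1}{99657}\right) = - \frac{117699}{177475} - \frac{122137}{99657} = - \frac{33405793318}{17686626075} \approx -1.8888$)
$428452 - P = 428452 - - \frac{33405793318}{17686626075} = 428452 + \frac{33405793318}{17686626075} = \frac{7577903720879218}{17686626075}$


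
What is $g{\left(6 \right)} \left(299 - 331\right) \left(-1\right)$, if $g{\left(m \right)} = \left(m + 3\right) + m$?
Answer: $480$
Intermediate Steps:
$g{\left(m \right)} = 3 + 2 m$ ($g{\left(m \right)} = \left(3 + m\right) + m = 3 + 2 m$)
$g{\left(6 \right)} \left(299 - 331\right) \left(-1\right) = \left(3 + 2 \cdot 6\right) \left(299 - 331\right) \left(-1\right) = \left(3 + 12\right) \left(-32\right) \left(-1\right) = 15 \left(-32\right) \left(-1\right) = \left(-480\right) \left(-1\right) = 480$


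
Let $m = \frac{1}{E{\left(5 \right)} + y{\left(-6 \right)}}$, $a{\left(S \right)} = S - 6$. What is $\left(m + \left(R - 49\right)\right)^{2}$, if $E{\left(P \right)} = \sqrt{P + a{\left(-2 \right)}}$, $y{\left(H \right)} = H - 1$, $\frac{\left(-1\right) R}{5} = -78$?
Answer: $\frac{1627252 \sqrt{3} + 5344153 i}{2 \left(7 \sqrt{3} + 23 i\right)} \approx 1.1619 \cdot 10^{5} - 22.708 i$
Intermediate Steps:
$a{\left(S \right)} = -6 + S$ ($a{\left(S \right)} = S - 6 = -6 + S$)
$R = 390$ ($R = \left(-5\right) \left(-78\right) = 390$)
$y{\left(H \right)} = -1 + H$ ($y{\left(H \right)} = H - 1 = -1 + H$)
$E{\left(P \right)} = \sqrt{-8 + P}$ ($E{\left(P \right)} = \sqrt{P - 8} = \sqrt{-8 + P}$)
$m = \frac{1}{-7 + i \sqrt{3}}$ ($m = \frac{1}{\sqrt{-8 + 5} - 7} = \frac{1}{\sqrt{-3} - 7} = \frac{1}{i \sqrt{3} - 7} = \frac{1}{-7 + i \sqrt{3}} \approx -0.13462 - 0.033309 i$)
$\left(m + \left(R - 49\right)\right)^{2} = \left(\left(- \frac{7}{52} - \frac{i \sqrt{3}}{52}\right) + \left(390 - 49\right)\right)^{2} = \left(\left(- \frac{7}{52} - \frac{i \sqrt{3}}{52}\right) + 341\right)^{2} = \left(\frac{17725}{52} - \frac{i \sqrt{3}}{52}\right)^{2}$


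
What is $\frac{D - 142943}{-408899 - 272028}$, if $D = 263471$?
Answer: $- \frac{120528}{680927} \approx -0.17701$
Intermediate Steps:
$\frac{D - 142943}{-408899 - 272028} = \frac{263471 - 142943}{-408899 - 272028} = \frac{120528}{-680927} = 120528 \left(- \frac{1}{680927}\right) = - \frac{120528}{680927}$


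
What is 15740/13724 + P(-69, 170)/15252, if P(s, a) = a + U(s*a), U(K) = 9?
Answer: 60630769/52329612 ≈ 1.1586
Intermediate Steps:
P(s, a) = 9 + a (P(s, a) = a + 9 = 9 + a)
15740/13724 + P(-69, 170)/15252 = 15740/13724 + (9 + 170)/15252 = 15740*(1/13724) + 179*(1/15252) = 3935/3431 + 179/15252 = 60630769/52329612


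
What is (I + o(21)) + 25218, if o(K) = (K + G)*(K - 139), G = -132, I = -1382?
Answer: 36934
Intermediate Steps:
o(K) = (-139 + K)*(-132 + K) (o(K) = (K - 132)*(K - 139) = (-132 + K)*(-139 + K) = (-139 + K)*(-132 + K))
(I + o(21)) + 25218 = (-1382 + (18348 + 21² - 271*21)) + 25218 = (-1382 + (18348 + 441 - 5691)) + 25218 = (-1382 + 13098) + 25218 = 11716 + 25218 = 36934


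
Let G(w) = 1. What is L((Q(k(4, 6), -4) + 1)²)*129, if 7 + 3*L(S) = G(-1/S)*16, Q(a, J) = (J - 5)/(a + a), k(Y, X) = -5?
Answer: 387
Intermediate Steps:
Q(a, J) = (-5 + J)/(2*a) (Q(a, J) = (-5 + J)/((2*a)) = (-5 + J)*(1/(2*a)) = (-5 + J)/(2*a))
L(S) = 3 (L(S) = -7/3 + (1*16)/3 = -7/3 + (⅓)*16 = -7/3 + 16/3 = 3)
L((Q(k(4, 6), -4) + 1)²)*129 = 3*129 = 387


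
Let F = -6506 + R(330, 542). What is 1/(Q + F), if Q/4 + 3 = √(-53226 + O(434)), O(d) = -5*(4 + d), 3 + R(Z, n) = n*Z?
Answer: 172339/29701617577 - 8*I*√13854/29701617577 ≈ 5.8023e-6 - 3.1703e-8*I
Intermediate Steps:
R(Z, n) = -3 + Z*n (R(Z, n) = -3 + n*Z = -3 + Z*n)
O(d) = -20 - 5*d
F = 172351 (F = -6506 + (-3 + 330*542) = -6506 + (-3 + 178860) = -6506 + 178857 = 172351)
Q = -12 + 8*I*√13854 (Q = -12 + 4*√(-53226 + (-20 - 5*434)) = -12 + 4*√(-53226 + (-20 - 2170)) = -12 + 4*√(-53226 - 2190) = -12 + 4*√(-55416) = -12 + 4*(2*I*√13854) = -12 + 8*I*√13854 ≈ -12.0 + 941.62*I)
1/(Q + F) = 1/((-12 + 8*I*√13854) + 172351) = 1/(172339 + 8*I*√13854)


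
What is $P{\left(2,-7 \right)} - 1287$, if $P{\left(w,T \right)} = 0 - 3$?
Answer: $-1290$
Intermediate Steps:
$P{\left(w,T \right)} = -3$ ($P{\left(w,T \right)} = 0 - 3 = -3$)
$P{\left(2,-7 \right)} - 1287 = -3 - 1287 = -1290$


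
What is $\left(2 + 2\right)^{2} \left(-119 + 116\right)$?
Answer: $-48$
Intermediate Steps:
$\left(2 + 2\right)^{2} \left(-119 + 116\right) = 4^{2} \left(-3\right) = 16 \left(-3\right) = -48$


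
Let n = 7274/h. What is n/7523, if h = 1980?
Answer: 3637/7447770 ≈ 0.00048833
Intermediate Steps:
n = 3637/990 (n = 7274/1980 = 7274*(1/1980) = 3637/990 ≈ 3.6737)
n/7523 = (3637/990)/7523 = (3637/990)*(1/7523) = 3637/7447770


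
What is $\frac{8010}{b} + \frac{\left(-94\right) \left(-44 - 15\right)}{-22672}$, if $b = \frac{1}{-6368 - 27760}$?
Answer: $- \frac{3098868816853}{11336} \approx -2.7337 \cdot 10^{8}$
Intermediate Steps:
$b = - \frac{1}{34128}$ ($b = \frac{1}{-34128} = - \frac{1}{34128} \approx -2.9301 \cdot 10^{-5}$)
$\frac{8010}{b} + \frac{\left(-94\right) \left(-44 - 15\right)}{-22672} = \frac{8010}{- \frac{1}{34128}} + \frac{\left(-94\right) \left(-44 - 15\right)}{-22672} = 8010 \left(-34128\right) + \left(-94\right) \left(-59\right) \left(- \frac{1}{22672}\right) = -273365280 + 5546 \left(- \frac{1}{22672}\right) = -273365280 - \frac{2773}{11336} = - \frac{3098868816853}{11336}$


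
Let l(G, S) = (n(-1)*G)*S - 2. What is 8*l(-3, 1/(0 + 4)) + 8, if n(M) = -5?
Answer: 22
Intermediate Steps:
l(G, S) = -2 - 5*G*S (l(G, S) = (-5*G)*S - 2 = -5*G*S - 2 = -2 - 5*G*S)
8*l(-3, 1/(0 + 4)) + 8 = 8*(-2 - 5*(-3)/(0 + 4)) + 8 = 8*(-2 - 5*(-3)/4) + 8 = 8*(-2 - 5*(-3)*¼) + 8 = 8*(-2 + 15/4) + 8 = 8*(7/4) + 8 = 14 + 8 = 22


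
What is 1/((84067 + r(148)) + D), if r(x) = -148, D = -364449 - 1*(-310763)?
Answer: 1/30233 ≈ 3.3076e-5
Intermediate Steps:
D = -53686 (D = -364449 + 310763 = -53686)
1/((84067 + r(148)) + D) = 1/((84067 - 148) - 53686) = 1/(83919 - 53686) = 1/30233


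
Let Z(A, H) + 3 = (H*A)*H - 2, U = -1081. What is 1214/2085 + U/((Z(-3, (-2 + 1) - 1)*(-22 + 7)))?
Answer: -43207/11815 ≈ -3.6570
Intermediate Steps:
Z(A, H) = -5 + A*H**2 (Z(A, H) = -3 + ((H*A)*H - 2) = -3 + ((A*H)*H - 2) = -3 + (A*H**2 - 2) = -3 + (-2 + A*H**2) = -5 + A*H**2)
1214/2085 + U/((Z(-3, (-2 + 1) - 1)*(-22 + 7))) = 1214/2085 - 1081*1/((-22 + 7)*(-5 - 3*((-2 + 1) - 1)**2)) = 1214*(1/2085) - 1081*(-1/(15*(-5 - 3*(-1 - 1)**2))) = 1214/2085 - 1081*(-1/(15*(-5 - 3*(-2)**2))) = 1214/2085 - 1081*(-1/(15*(-5 - 3*4))) = 1214/2085 - 1081*(-1/(15*(-5 - 12))) = 1214/2085 - 1081/((-17*(-15))) = 1214/2085 - 1081/255 = -43207/11815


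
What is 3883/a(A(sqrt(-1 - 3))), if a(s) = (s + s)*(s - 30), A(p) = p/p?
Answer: -3883/58 ≈ -66.948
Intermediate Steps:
A(p) = 1
a(s) = 2*s*(-30 + s) (a(s) = (2*s)*(-30 + s) = 2*s*(-30 + s))
3883/a(A(sqrt(-1 - 3))) = 3883/((2*1*(-30 + 1))) = 3883/((2*1*(-29))) = 3883/(-58) = 3883*(-1/58) = -3883/58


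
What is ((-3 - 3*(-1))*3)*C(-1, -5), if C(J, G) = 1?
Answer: 0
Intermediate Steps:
((-3 - 3*(-1))*3)*C(-1, -5) = ((-3 - 3*(-1))*3)*1 = ((-3 + 3)*3)*1 = (0*3)*1 = 0*1 = 0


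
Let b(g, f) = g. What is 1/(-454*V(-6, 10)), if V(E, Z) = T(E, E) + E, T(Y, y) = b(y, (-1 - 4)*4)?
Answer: 1/5448 ≈ 0.00018355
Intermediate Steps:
T(Y, y) = y
V(E, Z) = 2*E (V(E, Z) = E + E = 2*E)
1/(-454*V(-6, 10)) = 1/(-908*(-6)) = 1/(-454*(-12)) = 1/5448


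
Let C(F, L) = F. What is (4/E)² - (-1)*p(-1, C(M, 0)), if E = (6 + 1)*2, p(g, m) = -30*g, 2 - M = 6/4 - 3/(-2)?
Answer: 1474/49 ≈ 30.082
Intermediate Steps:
M = -1 (M = 2 - (6/4 - 3/(-2)) = 2 - (6*(¼) - 3*(-½)) = 2 - (3/2 + 3/2) = 2 - 1*3 = 2 - 3 = -1)
E = 14 (E = 7*2 = 14)
(4/E)² - (-1)*p(-1, C(M, 0)) = (4/14)² - (-1)*(-30*(-1)) = (4*(1/14))² - (-1)*30 = (2/7)² - 1*(-30) = 4/49 + 30 = 1474/49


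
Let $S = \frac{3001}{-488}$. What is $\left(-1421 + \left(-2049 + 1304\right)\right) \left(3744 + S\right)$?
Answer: $- \frac{1975468893}{244} \approx -8.0962 \cdot 10^{6}$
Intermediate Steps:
$S = - \frac{3001}{488}$ ($S = 3001 \left(- \frac{1}{488}\right) = - \frac{3001}{488} \approx -6.1496$)
$\left(-1421 + \left(-2049 + 1304\right)\right) \left(3744 + S\right) = \left(-1421 + \left(-2049 + 1304\right)\right) \left(3744 - \frac{3001}{488}\right) = \left(-1421 - 745\right) \frac{1824071}{488} = \left(-2166\right) \frac{1824071}{488} = - \frac{1975468893}{244}$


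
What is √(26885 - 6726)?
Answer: √20159 ≈ 141.98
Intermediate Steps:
√(26885 - 6726) = √20159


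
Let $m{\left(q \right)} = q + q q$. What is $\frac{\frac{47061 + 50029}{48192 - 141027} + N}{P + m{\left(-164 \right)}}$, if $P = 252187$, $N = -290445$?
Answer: $- \frac{5392711733}{5178689073} \approx -1.0413$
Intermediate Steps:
$m{\left(q \right)} = q + q^{2}$
$\frac{\frac{47061 + 50029}{48192 - 141027} + N}{P + m{\left(-164 \right)}} = \frac{\frac{47061 + 50029}{48192 - 141027} - 290445}{252187 - 164 \left(1 - 164\right)} = \frac{\frac{97090}{-92835} - 290445}{252187 - -26732} = \frac{97090 \left(- \frac{1}{92835}\right) - 290445}{252187 + 26732} = \frac{- \frac{19418}{18567} - 290445}{278919} = \left(- \frac{5392711733}{18567}\right) \frac{1}{278919} = - \frac{5392711733}{5178689073}$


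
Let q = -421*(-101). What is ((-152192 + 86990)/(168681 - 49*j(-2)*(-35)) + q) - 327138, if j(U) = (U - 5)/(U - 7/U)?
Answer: -137194981967/482033 ≈ -2.8462e+5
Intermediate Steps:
j(U) = (-5 + U)/(U - 7/U)
q = 42521
((-152192 + 86990)/(168681 - 49*j(-2)*(-35)) + q) - 327138 = ((-152192 + 86990)/(168681 - (-98)*(-5 - 2)/(-7 + (-2)²)*(-35)) + 42521) - 327138 = (-65202/(168681 - (-98)*(-7)/(-7 + 4)*(-35)) + 42521) - 327138 = (-65202/(168681 - (-98)*(-7)/(-3)*(-35)) + 42521) - 327138 = (-65202/(168681 - (-98)*(-1)*(-7)/3*(-35)) + 42521) - 327138 = (-65202/(168681 - 49*(-14/3)*(-35)) + 42521) - 327138 = (-65202/(168681 + (686/3)*(-35)) + 42521) - 327138 = (-65202/(168681 - 24010/3) + 42521) - 327138 = (-65202/482033/3 + 42521) - 327138 = (-65202*3/482033 + 42521) - 327138 = (-195606/482033 + 42521) - 327138 = 20496329587/482033 - 327138 = -137194981967/482033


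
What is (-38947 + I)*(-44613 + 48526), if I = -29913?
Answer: -269449180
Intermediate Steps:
(-38947 + I)*(-44613 + 48526) = (-38947 - 29913)*(-44613 + 48526) = -68860*3913 = -269449180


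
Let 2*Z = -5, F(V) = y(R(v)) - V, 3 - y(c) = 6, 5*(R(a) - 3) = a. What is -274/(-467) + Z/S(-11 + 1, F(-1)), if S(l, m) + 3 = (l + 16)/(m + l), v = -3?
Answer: 4253/3269 ≈ 1.3010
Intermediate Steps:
R(a) = 3 + a/5
y(c) = -3 (y(c) = 3 - 1*6 = 3 - 6 = -3)
F(V) = -3 - V
S(l, m) = -3 + (16 + l)/(l + m) (S(l, m) = -3 + (l + 16)/(m + l) = -3 + (16 + l)/(l + m))
Z = -5/2 (Z = (½)*(-5) = -5/2 ≈ -2.5000)
-274/(-467) + Z/S(-11 + 1, F(-1)) = -274/(-467) - 5*((-11 + 1) + (-3 - 1*(-1)))/(16 - 3*(-3 - 1*(-1)) - 2*(-11 + 1))/2 = -274*(-1/467) - 5*(-10 + (-3 + 1))/(16 - 3*(-3 + 1) - 2*(-10))/2 = 274/467 - 5*(-10 - 2)/(16 - 3*(-2) + 20)/2 = 274/467 - 5*(-12/(16 + 6 + 20))/2 = 274/467 - 5/(2*((-1/12*42))) = 274/467 - 5/(2*(-7/2)) = 274/467 - 5/2*(-2/7) = 274/467 + 5/7 = 4253/3269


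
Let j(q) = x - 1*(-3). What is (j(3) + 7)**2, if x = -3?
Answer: 49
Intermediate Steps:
j(q) = 0 (j(q) = -3 - 1*(-3) = -3 + 3 = 0)
(j(3) + 7)**2 = (0 + 7)**2 = 7**2 = 49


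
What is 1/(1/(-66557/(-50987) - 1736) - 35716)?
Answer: -88446875/3158968638487 ≈ -2.7999e-5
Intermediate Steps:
1/(1/(-66557/(-50987) - 1736) - 35716) = 1/(1/(-66557*(-1/50987) - 1736) - 35716) = 1/(1/(66557/50987 - 1736) - 35716) = 1/(1/(-88446875/50987) - 35716) = 1/(-50987/88446875 - 35716) = 1/(-3158968638487/88446875) = -88446875/3158968638487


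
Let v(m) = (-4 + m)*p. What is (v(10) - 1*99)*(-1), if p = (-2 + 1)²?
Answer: 93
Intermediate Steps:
p = 1 (p = (-1)² = 1)
v(m) = -4 + m (v(m) = (-4 + m)*1 = -4 + m)
(v(10) - 1*99)*(-1) = ((-4 + 10) - 1*99)*(-1) = (6 - 99)*(-1) = -93*(-1) = 93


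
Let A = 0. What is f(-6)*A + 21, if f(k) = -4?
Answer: 21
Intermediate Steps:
f(-6)*A + 21 = -4*0 + 21 = 0 + 21 = 21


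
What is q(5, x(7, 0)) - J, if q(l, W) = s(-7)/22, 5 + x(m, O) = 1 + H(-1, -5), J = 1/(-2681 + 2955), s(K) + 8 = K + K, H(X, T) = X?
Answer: -275/274 ≈ -1.0036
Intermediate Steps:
s(K) = -8 + 2*K (s(K) = -8 + (K + K) = -8 + 2*K)
J = 1/274 ≈ 0.0036496
x(m, O) = -5 (x(m, O) = -5 + (1 - 1) = -5 + 0 = -5)
q(l, W) = -1 (q(l, W) = (-8 + 2*(-7))/22 = (-8 - 14)*(1/22) = -22*1/22 = -1)
q(5, x(7, 0)) - J = -1 - 1*1/274 = -1 - 1/274 = -275/274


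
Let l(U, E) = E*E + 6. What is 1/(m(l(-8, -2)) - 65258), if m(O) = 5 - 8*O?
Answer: -1/65333 ≈ -1.5306e-5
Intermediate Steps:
l(U, E) = 6 + E**2 (l(U, E) = E**2 + 6 = 6 + E**2)
1/(m(l(-8, -2)) - 65258) = 1/((5 - 8*(6 + (-2)**2)) - 65258) = 1/((5 - 8*(6 + 4)) - 65258) = 1/((5 - 8*10) - 65258) = 1/((5 - 80) - 65258) = 1/(-75 - 65258) = 1/(-65333) = -1/65333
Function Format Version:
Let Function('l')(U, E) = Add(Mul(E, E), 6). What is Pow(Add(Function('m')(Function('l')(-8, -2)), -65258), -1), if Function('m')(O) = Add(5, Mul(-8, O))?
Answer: Rational(-1, 65333) ≈ -1.5306e-5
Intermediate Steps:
Function('l')(U, E) = Add(6, Pow(E, 2)) (Function('l')(U, E) = Add(Pow(E, 2), 6) = Add(6, Pow(E, 2)))
Pow(Add(Function('m')(Function('l')(-8, -2)), -65258), -1) = Pow(Add(Add(5, Mul(-8, Add(6, Pow(-2, 2)))), -65258), -1) = Pow(Add(Add(5, Mul(-8, Add(6, 4))), -65258), -1) = Pow(Add(Add(5, Mul(-8, 10)), -65258), -1) = Pow(Add(Add(5, -80), -65258), -1) = Pow(Add(-75, -65258), -1) = Pow(-65333, -1) = Rational(-1, 65333)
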